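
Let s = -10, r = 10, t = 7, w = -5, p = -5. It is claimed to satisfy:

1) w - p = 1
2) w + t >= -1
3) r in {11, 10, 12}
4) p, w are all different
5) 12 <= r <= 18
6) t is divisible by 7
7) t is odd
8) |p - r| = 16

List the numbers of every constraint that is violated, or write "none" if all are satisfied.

The assignment fails constraints 1, 4, 5, 8.

1) w - p = -5 - (-5) = 0, not 1  ✗
2) w + t = -5 + 7 = 2; 2 ≥ -1  ✓
3) r = 10 is in {11, 10, 12}  ✓
4) p = w = -5, not all different  ✗
5) r = 10 is outside [12, 18]  ✗
6) 7 / 7 = 1, so 7 divides 7  ✓
7) t = 7 is odd  ✓
8) |-5 - 10| = 15, not 16  ✗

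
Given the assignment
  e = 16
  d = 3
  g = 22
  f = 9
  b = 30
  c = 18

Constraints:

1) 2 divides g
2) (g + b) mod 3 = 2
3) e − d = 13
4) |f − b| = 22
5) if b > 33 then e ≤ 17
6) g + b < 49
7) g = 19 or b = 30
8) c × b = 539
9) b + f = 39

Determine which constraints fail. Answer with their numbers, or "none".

1) 22 / 2 = 11, so 2 divides 22 — holds.
2) g + b = 52; 52 mod 3 = 1, not 2 — does not hold.
3) e − d = 16 − 3 = 13 — holds.
4) |9 − 30| = 21, not 22 — does not hold.
5) b = 30, not > 33; antecedent false, conditional vacuously true — holds.
6) g + b = 22 + 30 = 52; 52 ≥ 49, bound 49 not met — does not hold.
7) g = 22 ≠ 19, but b = 30 = 30 (second disjunct) — holds.
8) c × b = 18 × 30 = 540, not 539 — does not hold.
9) b + f = 30 + 9 = 39 — holds.

Constraints 2, 4, 6, and 8 do not hold.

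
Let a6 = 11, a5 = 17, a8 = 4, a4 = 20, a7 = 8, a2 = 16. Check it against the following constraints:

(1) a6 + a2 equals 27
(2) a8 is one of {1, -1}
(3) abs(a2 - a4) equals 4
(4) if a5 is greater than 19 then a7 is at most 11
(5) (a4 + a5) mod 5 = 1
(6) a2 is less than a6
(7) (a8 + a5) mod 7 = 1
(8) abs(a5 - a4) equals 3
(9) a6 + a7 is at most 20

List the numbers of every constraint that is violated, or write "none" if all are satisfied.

The assignment fails constraints 2, 5, 6, and 7.

(1) a6 + a2 = 11 + 16 = 27 — OK.
(2) a8 = 4 is not in {1, -1} — violated.
(3) abs(16 - 20) = 4 — OK.
(4) a5 = 17, not > 19; antecedent false, conditional vacuously true — OK.
(5) a4 + a5 = 37; 37 mod 5 = 2, not 1 — violated.
(6) a2 = 16, a6 = 11; 16 ≥ 11 (want <) — violated.
(7) a8 + a5 = 21; 21 mod 7 = 0, not 1 — violated.
(8) abs(17 - 20) = 3 — OK.
(9) a6 + a7 = 11 + 8 = 19; 19 ≤ 20 — OK.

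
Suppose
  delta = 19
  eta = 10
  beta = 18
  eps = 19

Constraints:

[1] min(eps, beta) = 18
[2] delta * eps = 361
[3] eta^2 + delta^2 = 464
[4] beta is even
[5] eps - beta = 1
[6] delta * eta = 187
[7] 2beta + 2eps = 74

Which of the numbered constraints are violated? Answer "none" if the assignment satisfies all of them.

[1] min(19, 18) = 18 — OK.
[2] delta * eps = 19 * 19 = 361 — OK.
[3] eta^2 + delta^2 = 10^2 + 19^2 = 100 + 361 = 461, not 464 — violated.
[4] beta = 18 is even — OK.
[5] eps - beta = 19 - 18 = 1 — OK.
[6] delta * eta = 19 * 10 = 190, not 187 — violated.
[7] 2beta + 2eps = 2(18) + 2(19) = 74 — OK.

Violated: 3 and 6.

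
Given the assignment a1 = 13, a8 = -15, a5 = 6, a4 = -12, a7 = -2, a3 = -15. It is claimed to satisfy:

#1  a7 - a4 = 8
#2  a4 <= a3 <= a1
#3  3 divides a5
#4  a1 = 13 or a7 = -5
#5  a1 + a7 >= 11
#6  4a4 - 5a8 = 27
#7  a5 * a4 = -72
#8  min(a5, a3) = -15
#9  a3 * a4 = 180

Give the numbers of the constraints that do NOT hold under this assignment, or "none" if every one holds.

The assignment fails constraints 1, 2.

#1 a7 - a4 = -2 - (-12) = 10, not 8  false
#2 values -12, -15, 13; a4 = -12 is not <= a3 = -15  false
#3 6 / 3 = 2, so 3 divides 6  true
#4 a1 = 13 = 13 (first disjunct)  true
#5 a1 + a7 = 13 + (-2) = 11; 11 ≥ 11  true
#6 4a4 - 5a8 = 4(-12) - 5(-15) = 27  true
#7 a5 * a4 = 6 * (-12) = -72  true
#8 min(6, -15) = -15  true
#9 a3 * a4 = -15 * (-12) = 180  true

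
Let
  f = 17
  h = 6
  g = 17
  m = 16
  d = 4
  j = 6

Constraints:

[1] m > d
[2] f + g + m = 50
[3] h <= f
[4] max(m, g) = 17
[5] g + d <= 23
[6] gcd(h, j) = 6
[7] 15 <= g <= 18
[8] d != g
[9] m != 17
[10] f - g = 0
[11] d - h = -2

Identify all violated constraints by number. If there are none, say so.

No violations.

[1] m = 16, d = 4; 16 > 4 — holds.
[2] f + g + m = 17 + 17 + 16 = 50 — holds.
[3] h = 6, f = 17; 6 ≤ 17 — holds.
[4] max(16, 17) = 17 — holds.
[5] g + d = 17 + 4 = 21; 21 ≤ 23 — holds.
[6] gcd(6, 6) = 6 — holds.
[7] g = 17 lies in [15, 18] — holds.
[8] d = 4, g = 17; distinct — holds.
[9] m = 16, and 16 ≠ 17 — holds.
[10] f - g = 17 - 17 = 0 — holds.
[11] d - h = 4 - 6 = -2 — holds.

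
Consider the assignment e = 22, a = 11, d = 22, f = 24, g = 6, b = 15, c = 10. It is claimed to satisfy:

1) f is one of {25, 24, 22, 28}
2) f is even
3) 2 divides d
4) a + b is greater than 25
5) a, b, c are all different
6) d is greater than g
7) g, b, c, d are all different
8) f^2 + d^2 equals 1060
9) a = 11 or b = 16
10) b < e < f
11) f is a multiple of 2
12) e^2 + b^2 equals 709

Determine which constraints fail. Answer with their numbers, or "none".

1) f = 24 is in {25, 24, 22, 28} — holds.
2) f = 24 is even — holds.
3) 22 / 2 = 11, so 2 divides 22 — holds.
4) a + b = 11 + 15 = 26; 26 > 25 — holds.
5) values 11, 15, 10 are pairwise distinct — holds.
6) d = 22, g = 6; 22 > 6 — holds.
7) values 6, 15, 10, 22 are pairwise distinct — holds.
8) f^2 + d^2 = 24^2 + 22^2 = 576 + 484 = 1060 — holds.
9) a = 11 = 11 (first disjunct) — holds.
10) values 15 < 22 < 24 — holds.
11) 24 / 2 = 12, so 2 divides 24 — holds.
12) e^2 + b^2 = 22^2 + 15^2 = 484 + 225 = 709 — holds.

Yes — all constraints hold.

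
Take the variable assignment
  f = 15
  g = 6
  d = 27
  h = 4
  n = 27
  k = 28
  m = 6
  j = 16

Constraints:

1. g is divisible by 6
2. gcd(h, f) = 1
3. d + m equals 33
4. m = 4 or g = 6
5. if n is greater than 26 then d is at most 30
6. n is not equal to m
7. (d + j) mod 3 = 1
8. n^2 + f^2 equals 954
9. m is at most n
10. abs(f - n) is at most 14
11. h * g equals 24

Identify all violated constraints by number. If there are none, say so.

All constraints are satisfied.

1. 6 / 6 = 1, so 6 divides 6  OK
2. gcd(4, 15) = 1  OK
3. d + m = 27 + 6 = 33  OK
4. m = 6 ≠ 4, but g = 6 = 6 (second disjunct)  OK
5. n = 27 > 26, so we need d ≤ 30; d = 27 ≤ 30  OK
6. n = 27, m = 6; distinct  OK
7. d + j = 43; 43 mod 3 = 1  OK
8. n^2 + f^2 = 27^2 + 15^2 = 729 + 225 = 954  OK
9. m = 6, n = 27; 6 ≤ 27  OK
10. abs(15 - 27) = 12; 12 ≤ 14  OK
11. h * g = 4 * 6 = 24  OK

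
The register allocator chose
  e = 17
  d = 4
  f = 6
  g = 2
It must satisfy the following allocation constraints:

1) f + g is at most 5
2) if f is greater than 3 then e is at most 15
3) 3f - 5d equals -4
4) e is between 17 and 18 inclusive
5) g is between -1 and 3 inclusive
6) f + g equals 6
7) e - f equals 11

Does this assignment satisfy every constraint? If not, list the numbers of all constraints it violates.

Violated: 1, 2, 3, 6.

1) f + g = 6 + 2 = 8; 8 > 5, bound 5 not met — violated.
2) f = 6 > 3, so we need e ≤ 15; but e = 17 > 15 — violated.
3) 3f - 5d = 3(6) - 5(4) = -2, not -4 — violated.
4) e = 17 lies in [17, 18] — OK.
5) g = 2 lies in [-1, 3] — OK.
6) f + g = 6 + 2 = 8, not 6 — violated.
7) e - f = 17 - 6 = 11 — OK.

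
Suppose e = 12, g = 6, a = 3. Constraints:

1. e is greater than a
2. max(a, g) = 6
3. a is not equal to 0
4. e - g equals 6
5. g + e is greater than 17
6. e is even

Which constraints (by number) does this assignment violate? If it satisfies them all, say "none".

1. e = 12, a = 3; 12 > 3 — satisfied.
2. max(3, 6) = 6 — satisfied.
3. a = 3, and 3 ≠ 0 — satisfied.
4. e - g = 12 - 6 = 6 — satisfied.
5. g + e = 6 + 12 = 18; 18 > 17 — satisfied.
6. e = 12 is even — satisfied.

Yes — all constraints hold.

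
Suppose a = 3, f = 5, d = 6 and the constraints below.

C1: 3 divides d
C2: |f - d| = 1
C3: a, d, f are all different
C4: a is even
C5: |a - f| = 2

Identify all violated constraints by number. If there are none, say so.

Violated: 4.

C1: 6 / 3 = 2, so 3 divides 6 — holds.
C2: |5 - 6| = 1 — holds.
C3: values 3, 6, 5 are pairwise distinct — holds.
C4: a = 3 is odd — does not hold.
C5: |3 - 5| = 2 — holds.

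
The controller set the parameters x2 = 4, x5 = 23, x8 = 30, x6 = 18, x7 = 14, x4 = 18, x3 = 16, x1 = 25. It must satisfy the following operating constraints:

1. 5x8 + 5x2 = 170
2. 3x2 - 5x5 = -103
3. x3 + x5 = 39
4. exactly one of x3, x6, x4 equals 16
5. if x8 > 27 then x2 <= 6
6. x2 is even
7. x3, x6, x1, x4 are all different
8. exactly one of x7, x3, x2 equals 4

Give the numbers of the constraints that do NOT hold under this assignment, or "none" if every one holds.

1. 5x8 + 5x2 = 5(30) + 5(4) = 170 — satisfied.
2. 3x2 - 5x5 = 3(4) - 5(23) = -103 — satisfied.
3. x3 + x5 = 16 + 23 = 39 — satisfied.
4. x3=16, x6=18, x4=18; 1 of them equals 16 — satisfied.
5. x8 = 30 > 27, so we need x2 ≤ 6; x2 = 4 ≤ 6 — satisfied.
6. x2 = 4 is even — satisfied.
7. x6 = x4 = 18, not all different — violated.
8. x7=14, x3=16, x2=4; 1 of them equals 4 — satisfied.

Constraint 7 is violated.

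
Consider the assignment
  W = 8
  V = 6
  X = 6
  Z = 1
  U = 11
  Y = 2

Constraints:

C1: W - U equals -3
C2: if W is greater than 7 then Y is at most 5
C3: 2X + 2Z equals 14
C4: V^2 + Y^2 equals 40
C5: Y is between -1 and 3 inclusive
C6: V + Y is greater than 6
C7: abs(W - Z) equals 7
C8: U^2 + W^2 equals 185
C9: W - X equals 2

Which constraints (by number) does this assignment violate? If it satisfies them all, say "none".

The assignment satisfies every constraint.

C1: W - U = 8 - 11 = -3  OK
C2: W = 8 > 7, so we need Y ≤ 5; Y = 2 ≤ 5  OK
C3: 2X + 2Z = 2(6) + 2(1) = 14  OK
C4: V^2 + Y^2 = 6^2 + 2^2 = 36 + 4 = 40  OK
C5: Y = 2 lies in [-1, 3]  OK
C6: V + Y = 6 + 2 = 8; 8 > 6  OK
C7: abs(8 - 1) = 7  OK
C8: U^2 + W^2 = 11^2 + 8^2 = 121 + 64 = 185  OK
C9: W - X = 8 - 6 = 2  OK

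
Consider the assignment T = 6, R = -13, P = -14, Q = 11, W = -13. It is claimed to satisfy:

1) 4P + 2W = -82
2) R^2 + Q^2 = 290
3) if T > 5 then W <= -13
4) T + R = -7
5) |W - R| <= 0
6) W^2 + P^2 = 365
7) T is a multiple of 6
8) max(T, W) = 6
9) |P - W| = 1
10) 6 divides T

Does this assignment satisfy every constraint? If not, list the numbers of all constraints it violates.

No violations.

1) 4P + 2W = 4(-14) + 2(-13) = -82 — OK.
2) R^2 + Q^2 = (-13)^2 + 11^2 = 169 + 121 = 290 — OK.
3) T = 6 > 5, so we need W ≤ -13; W = -13 ≤ -13 — OK.
4) T + R = 6 + (-13) = -7 — OK.
5) |-13 - (-13)| = 0; 0 ≤ 0 — OK.
6) W^2 + P^2 = (-13)^2 + (-14)^2 = 169 + 196 = 365 — OK.
7) 6 / 6 = 1, so 6 divides 6 — OK.
8) max(6, -13) = 6 — OK.
9) |-14 - (-13)| = 1 — OK.
10) 6 / 6 = 1, so 6 divides 6 — OK.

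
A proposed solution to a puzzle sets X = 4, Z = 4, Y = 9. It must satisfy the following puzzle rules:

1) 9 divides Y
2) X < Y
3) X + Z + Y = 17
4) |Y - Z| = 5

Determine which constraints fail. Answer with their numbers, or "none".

None — every constraint holds.

1) 9 / 9 = 1, so 9 divides 9  ✓
2) X = 4, Y = 9; 4 < 9  ✓
3) X + Z + Y = 4 + 4 + 9 = 17  ✓
4) |9 - 4| = 5  ✓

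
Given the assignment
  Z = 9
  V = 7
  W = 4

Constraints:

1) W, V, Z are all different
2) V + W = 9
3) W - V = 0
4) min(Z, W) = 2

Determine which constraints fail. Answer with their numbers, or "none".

1) values 4, 7, 9 are pairwise distinct  holds
2) V + W = 7 + 4 = 11, not 9  fails
3) W - V = 4 - 7 = -3, not 0  fails
4) min(9, 4) = 4, not 2  fails

No — constraints 2, 3, 4 are not satisfied.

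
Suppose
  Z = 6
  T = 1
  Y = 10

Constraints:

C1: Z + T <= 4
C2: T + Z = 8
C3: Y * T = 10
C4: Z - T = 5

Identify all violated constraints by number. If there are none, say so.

No — constraints 1, 2 are not satisfied.

C1: Z + T = 6 + 1 = 7; 7 > 4, bound 4 not met  ✘
C2: T + Z = 1 + 6 = 7, not 8  ✘
C3: Y * T = 10 * 1 = 10  ✔
C4: Z - T = 6 - 1 = 5  ✔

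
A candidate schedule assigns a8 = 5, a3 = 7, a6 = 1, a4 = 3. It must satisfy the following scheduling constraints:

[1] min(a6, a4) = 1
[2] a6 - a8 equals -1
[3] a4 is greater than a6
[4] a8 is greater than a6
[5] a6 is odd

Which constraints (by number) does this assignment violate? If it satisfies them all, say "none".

Constraint 2 is violated.

[1] min(1, 3) = 1  OK
[2] a6 - a8 = 1 - 5 = -4, not -1  FAIL
[3] a4 = 3, a6 = 1; 3 > 1  OK
[4] a8 = 5, a6 = 1; 5 > 1  OK
[5] a6 = 1 is odd  OK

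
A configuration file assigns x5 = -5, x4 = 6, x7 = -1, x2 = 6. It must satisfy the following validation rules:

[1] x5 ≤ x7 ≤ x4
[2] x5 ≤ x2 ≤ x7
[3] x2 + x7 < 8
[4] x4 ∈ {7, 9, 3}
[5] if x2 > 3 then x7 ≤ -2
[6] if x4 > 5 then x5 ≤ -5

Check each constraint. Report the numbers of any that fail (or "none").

Constraints 2, 4, and 5 do not hold.

[1] values -5 ≤ -1 ≤ 6  true
[2] values -5, 6, -1; x2 = 6 is not ≤ x7 = -1  false
[3] x2 + x7 = 6 + (-1) = 5; 5 < 8  true
[4] x4 = 6 is not in {7, 9, 3}  false
[5] x2 = 6 > 3, so we need x7 ≤ -2; but x7 = -1 > -2  false
[6] x4 = 6 > 5, so we need x5 ≤ -5; x5 = -5 ≤ -5  true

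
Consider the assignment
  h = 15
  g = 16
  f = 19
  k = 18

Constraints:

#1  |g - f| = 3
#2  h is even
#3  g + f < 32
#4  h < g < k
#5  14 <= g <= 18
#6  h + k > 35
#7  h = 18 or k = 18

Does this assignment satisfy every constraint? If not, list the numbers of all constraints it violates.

#1 |16 - 19| = 3 — OK.
#2 h = 15 is odd — violated.
#3 g + f = 16 + 19 = 35; 35 ≥ 32, bound 32 not met — violated.
#4 values 15 < 16 < 18 — OK.
#5 g = 16 lies in [14, 18] — OK.
#6 h + k = 15 + 18 = 33; 33 ≤ 35, bound 35 not met — violated.
#7 h = 15 ≠ 18, but k = 18 = 18 (second disjunct) — OK.

No — constraints 2, 3, and 6 are not satisfied.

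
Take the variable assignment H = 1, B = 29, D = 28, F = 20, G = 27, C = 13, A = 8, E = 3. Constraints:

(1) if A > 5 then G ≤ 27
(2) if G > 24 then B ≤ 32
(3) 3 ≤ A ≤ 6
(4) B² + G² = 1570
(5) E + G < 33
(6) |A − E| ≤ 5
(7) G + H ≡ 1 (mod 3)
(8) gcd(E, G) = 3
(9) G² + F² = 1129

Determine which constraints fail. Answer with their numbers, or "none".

The assignment fails constraint 3.

(1) A = 8 > 5, so we need G ≤ 27; G = 27 ≤ 27  true
(2) G = 27 > 24, so we need B ≤ 32; B = 29 ≤ 32  true
(3) A = 8 is outside [3, 6]  false
(4) B² + G² = 29² + 27² = 841 + 729 = 1570  true
(5) E + G = 3 + 27 = 30; 30 < 33  true
(6) |8 − 3| = 5; 5 ≤ 5  true
(7) G + H = 28; 28 mod 3 = 1  true
(8) gcd(3, 27) = 3  true
(9) G² + F² = 27² + 20² = 729 + 400 = 1129  true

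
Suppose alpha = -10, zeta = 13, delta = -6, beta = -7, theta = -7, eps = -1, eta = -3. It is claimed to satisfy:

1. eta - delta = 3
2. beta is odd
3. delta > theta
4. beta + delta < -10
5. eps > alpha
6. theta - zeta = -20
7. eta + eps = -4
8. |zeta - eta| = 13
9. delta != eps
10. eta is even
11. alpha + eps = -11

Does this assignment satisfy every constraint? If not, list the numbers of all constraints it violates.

Violated: 8 and 10.

1. eta - delta = -3 - (-6) = 3  yes
2. beta = -7 is odd  yes
3. delta = -6, theta = -7; -6 > -7  yes
4. beta + delta = -7 + (-6) = -13; -13 < -10  yes
5. eps = -1, alpha = -10; -1 > -10  yes
6. theta - zeta = -7 - 13 = -20  yes
7. eta + eps = -3 + (-1) = -4  yes
8. |13 - (-3)| = 16, not 13  no
9. delta = -6, eps = -1; distinct  yes
10. eta = -3 is odd  no
11. alpha + eps = -10 + (-1) = -11  yes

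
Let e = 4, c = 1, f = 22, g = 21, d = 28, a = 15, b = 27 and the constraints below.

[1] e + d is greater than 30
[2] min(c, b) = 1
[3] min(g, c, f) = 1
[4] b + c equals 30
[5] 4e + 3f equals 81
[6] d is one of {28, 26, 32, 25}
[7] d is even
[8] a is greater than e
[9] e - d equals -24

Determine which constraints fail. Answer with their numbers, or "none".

[1] e + d = 4 + 28 = 32; 32 > 30 — holds.
[2] min(1, 27) = 1 — holds.
[3] min(21, 1, 22) = 1 — holds.
[4] b + c = 27 + 1 = 28, not 30 — fails.
[5] 4e + 3f = 4(4) + 3(22) = 82, not 81 — fails.
[6] d = 28 is in {28, 26, 32, 25} — holds.
[7] d = 28 is even — holds.
[8] a = 15, e = 4; 15 > 4 — holds.
[9] e - d = 4 - 28 = -24 — holds.

Constraints 4 and 5 do not hold.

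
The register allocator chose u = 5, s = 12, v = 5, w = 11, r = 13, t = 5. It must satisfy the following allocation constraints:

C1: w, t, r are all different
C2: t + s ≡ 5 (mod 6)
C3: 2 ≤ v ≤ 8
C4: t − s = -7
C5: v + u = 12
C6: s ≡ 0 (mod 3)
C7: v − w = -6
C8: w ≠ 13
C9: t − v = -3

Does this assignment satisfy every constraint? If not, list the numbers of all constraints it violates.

Violated: 5, 9.

C1: values 11, 5, 13 are pairwise distinct  holds
C2: t + s = 17; 17 mod 6 = 5  holds
C3: v = 5 lies in [2, 8]  holds
C4: t − s = 5 − 12 = -7  holds
C5: v + u = 5 + 5 = 10, not 12  fails
C6: 12 mod 3 = 0  holds
C7: v − w = 5 − 11 = -6  holds
C8: w = 11, and 11 ≠ 13  holds
C9: t − v = 5 − 5 = 0, not -3  fails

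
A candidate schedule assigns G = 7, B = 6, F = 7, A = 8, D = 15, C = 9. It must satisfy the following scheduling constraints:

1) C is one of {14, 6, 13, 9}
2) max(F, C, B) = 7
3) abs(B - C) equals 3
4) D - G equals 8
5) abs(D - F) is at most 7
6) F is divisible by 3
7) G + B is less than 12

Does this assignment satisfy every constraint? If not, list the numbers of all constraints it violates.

1) C = 9 is in {14, 6, 13, 9} — holds.
2) max(7, 9, 6) = 9, not 7 — does not hold.
3) abs(6 - 9) = 3 — holds.
4) D - G = 15 - 7 = 8 — holds.
5) abs(15 - 7) = 8; 8 > 7, exceeds bound 7 — does not hold.
6) 7 = 3*2 + 1, so 3 does not divide 7 — does not hold.
7) G + B = 7 + 6 = 13; 13 ≥ 12, bound 12 not met — does not hold.

Violated: 2, 5, 6, and 7.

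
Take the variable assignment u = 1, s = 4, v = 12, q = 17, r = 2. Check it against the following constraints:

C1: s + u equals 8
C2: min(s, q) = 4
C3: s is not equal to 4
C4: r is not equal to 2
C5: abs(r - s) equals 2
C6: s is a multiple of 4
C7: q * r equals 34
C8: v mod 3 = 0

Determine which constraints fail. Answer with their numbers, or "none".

Violated: 1, 3, and 4.

C1: s + u = 4 + 1 = 5, not 8 — fails.
C2: min(4, 17) = 4 — holds.
C3: s = 4, but 4 is required to differ — fails.
C4: r = 2, but 2 is required to differ — fails.
C5: abs(2 - 4) = 2 — holds.
C6: 4 / 4 = 1, so 4 divides 4 — holds.
C7: q * r = 17 * 2 = 34 — holds.
C8: 12 mod 3 = 0 — holds.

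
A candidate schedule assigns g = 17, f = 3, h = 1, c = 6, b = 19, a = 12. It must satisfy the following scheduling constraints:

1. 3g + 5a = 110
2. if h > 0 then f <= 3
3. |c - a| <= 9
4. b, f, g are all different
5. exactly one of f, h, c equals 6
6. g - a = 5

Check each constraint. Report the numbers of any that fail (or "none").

1. 3g + 5a = 3(17) + 5(12) = 111, not 110 — does not hold.
2. h = 1 > 0, so we need f ≤ 3; f = 3 ≤ 3 — holds.
3. |6 - 12| = 6; 6 ≤ 9 — holds.
4. values 19, 3, 17 are pairwise distinct — holds.
5. f=3, h=1, c=6; 1 of them equals 6 — holds.
6. g - a = 17 - 12 = 5 — holds.

The assignment fails constraint 1.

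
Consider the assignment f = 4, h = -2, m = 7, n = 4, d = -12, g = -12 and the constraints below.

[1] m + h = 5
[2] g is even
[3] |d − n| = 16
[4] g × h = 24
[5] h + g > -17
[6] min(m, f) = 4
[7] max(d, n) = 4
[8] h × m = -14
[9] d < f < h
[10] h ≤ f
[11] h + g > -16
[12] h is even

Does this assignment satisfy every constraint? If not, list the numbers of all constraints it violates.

[1] m + h = 7 + (-2) = 5 — holds.
[2] g = -12 is even — holds.
[3] |-12 − 4| = 16 — holds.
[4] g × h = -12 × (-2) = 24 — holds.
[5] h + g = -2 + (-12) = -14; -14 > -17 — holds.
[6] min(7, 4) = 4 — holds.
[7] max(-12, 4) = 4 — holds.
[8] h × m = -2 × 7 = -14 — holds.
[9] values -12, 4, -2; f = 4 is not < h = -2 — fails.
[10] h = -2, f = 4; -2 ≤ 4 — holds.
[11] h + g = -2 + (-12) = -14; -14 > -16 — holds.
[12] h = -2 is even — holds.

No — constraint 9 is not satisfied.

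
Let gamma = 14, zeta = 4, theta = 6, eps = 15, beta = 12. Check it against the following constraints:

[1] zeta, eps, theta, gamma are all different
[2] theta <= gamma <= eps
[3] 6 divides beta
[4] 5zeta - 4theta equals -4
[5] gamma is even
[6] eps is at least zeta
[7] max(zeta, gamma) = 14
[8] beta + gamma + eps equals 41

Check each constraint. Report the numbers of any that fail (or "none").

Yes — all constraints hold.

[1] values 4, 15, 6, 14 are pairwise distinct  ✔
[2] values 6 <= 14 <= 15  ✔
[3] 12 / 6 = 2, so 6 divides 12  ✔
[4] 5zeta - 4theta = 5(4) - 4(6) = -4  ✔
[5] gamma = 14 is even  ✔
[6] eps = 15, zeta = 4; 15 ≥ 4  ✔
[7] max(4, 14) = 14  ✔
[8] beta + gamma + eps = 12 + 14 + 15 = 41  ✔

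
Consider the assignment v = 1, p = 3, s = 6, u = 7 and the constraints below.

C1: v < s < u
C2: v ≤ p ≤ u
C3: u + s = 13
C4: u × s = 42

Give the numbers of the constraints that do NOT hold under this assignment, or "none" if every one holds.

All constraints are satisfied.

C1: values 1 < 6 < 7  yes
C2: values 1 ≤ 3 ≤ 7  yes
C3: u + s = 7 + 6 = 13  yes
C4: u × s = 7 × 6 = 42  yes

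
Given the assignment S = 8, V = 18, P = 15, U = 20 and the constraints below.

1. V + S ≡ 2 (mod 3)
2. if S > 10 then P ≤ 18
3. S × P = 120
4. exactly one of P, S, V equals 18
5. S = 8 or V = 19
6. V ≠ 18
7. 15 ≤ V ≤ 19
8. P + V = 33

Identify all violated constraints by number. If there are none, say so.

No — constraint 6 is not satisfied.

1. V + S = 26; 26 mod 3 = 2 — satisfied.
2. S = 8, not > 10; antecedent false, conditional vacuously true — satisfied.
3. S × P = 8 × 15 = 120 — satisfied.
4. P=15, S=8, V=18; 1 of them equals 18 — satisfied.
5. S = 8 = 8 (first disjunct) — satisfied.
6. V = 18, but 18 is required to differ — violated.
7. V = 18 lies in [15, 19] — satisfied.
8. P + V = 15 + 18 = 33 — satisfied.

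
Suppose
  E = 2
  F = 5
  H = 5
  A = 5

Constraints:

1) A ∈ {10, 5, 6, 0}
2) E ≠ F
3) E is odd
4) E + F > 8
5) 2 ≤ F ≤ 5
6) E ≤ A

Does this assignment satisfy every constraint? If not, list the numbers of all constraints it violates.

No — constraints 3, 4 are not satisfied.

1) A = 5 is in {10, 5, 6, 0} — OK.
2) E = 2, F = 5; distinct — OK.
3) E = 2 is even — violated.
4) E + F = 2 + 5 = 7; 7 ≤ 8, bound 8 not met — violated.
5) F = 5 lies in [2, 5] — OK.
6) E = 2, A = 5; 2 ≤ 5 — OK.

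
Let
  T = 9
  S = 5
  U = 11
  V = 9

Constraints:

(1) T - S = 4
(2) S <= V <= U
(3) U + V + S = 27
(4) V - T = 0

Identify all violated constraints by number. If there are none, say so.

Constraint 3 is violated.

(1) T - S = 9 - 5 = 4 — holds.
(2) values 5 <= 9 <= 11 — holds.
(3) U + V + S = 11 + 9 + 5 = 25, not 27 — does not hold.
(4) V - T = 9 - 9 = 0 — holds.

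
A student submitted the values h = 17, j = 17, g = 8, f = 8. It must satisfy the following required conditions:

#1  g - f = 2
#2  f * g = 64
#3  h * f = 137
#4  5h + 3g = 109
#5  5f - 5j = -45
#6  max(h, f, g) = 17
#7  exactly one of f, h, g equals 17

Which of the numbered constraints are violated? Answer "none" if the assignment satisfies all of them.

#1 g - f = 8 - 8 = 0, not 2  FAIL
#2 f * g = 8 * 8 = 64  OK
#3 h * f = 17 * 8 = 136, not 137  FAIL
#4 5h + 3g = 5(17) + 3(8) = 109  OK
#5 5f - 5j = 5(8) - 5(17) = -45  OK
#6 max(17, 8, 8) = 17  OK
#7 f=8, h=17, g=8; 1 of them equals 17  OK

The assignment fails constraints 1 and 3.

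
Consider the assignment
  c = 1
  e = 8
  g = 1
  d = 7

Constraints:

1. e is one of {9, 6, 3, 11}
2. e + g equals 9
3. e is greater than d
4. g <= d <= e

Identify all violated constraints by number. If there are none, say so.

Violated: 1.

1. e = 8 is not in {9, 6, 3, 11} — does not hold.
2. e + g = 8 + 1 = 9 — holds.
3. e = 8, d = 7; 8 > 7 — holds.
4. values 1 <= 7 <= 8 — holds.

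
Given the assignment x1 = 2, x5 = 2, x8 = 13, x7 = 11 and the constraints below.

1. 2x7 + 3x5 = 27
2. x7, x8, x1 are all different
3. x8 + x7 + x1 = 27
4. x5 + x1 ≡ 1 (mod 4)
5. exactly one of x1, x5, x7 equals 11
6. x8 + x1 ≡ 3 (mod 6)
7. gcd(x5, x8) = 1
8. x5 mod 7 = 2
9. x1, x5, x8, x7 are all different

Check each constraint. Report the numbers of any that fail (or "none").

Constraints 1, 3, 4, and 9 are violated.

1. 2x7 + 3x5 = 2(11) + 3(2) = 28, not 27  false
2. values 11, 13, 2 are pairwise distinct  true
3. x8 + x7 + x1 = 13 + 11 + 2 = 26, not 27  false
4. x5 + x1 = 4; 4 mod 4 = 0, not 1  false
5. x1=2, x5=2, x7=11; 1 of them equals 11  true
6. x8 + x1 = 15; 15 mod 6 = 3  true
7. gcd(2, 13) = 1  true
8. 2 mod 7 = 2  true
9. x1 = x5 = 2, not all different  false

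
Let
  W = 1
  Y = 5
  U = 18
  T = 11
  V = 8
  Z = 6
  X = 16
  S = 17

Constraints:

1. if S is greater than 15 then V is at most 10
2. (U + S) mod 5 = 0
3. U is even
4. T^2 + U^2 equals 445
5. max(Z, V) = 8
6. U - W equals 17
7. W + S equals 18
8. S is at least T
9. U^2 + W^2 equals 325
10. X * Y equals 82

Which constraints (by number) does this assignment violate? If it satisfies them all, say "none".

Violated: 10.

1. S = 17 > 15, so we need V ≤ 10; V = 8 ≤ 10  holds
2. U + S = 35; 35 mod 5 = 0  holds
3. U = 18 is even  holds
4. T^2 + U^2 = 11^2 + 18^2 = 121 + 324 = 445  holds
5. max(6, 8) = 8  holds
6. U - W = 18 - 1 = 17  holds
7. W + S = 1 + 17 = 18  holds
8. S = 17, T = 11; 17 ≥ 11  holds
9. U^2 + W^2 = 18^2 + 1^2 = 324 + 1 = 325  holds
10. X * Y = 16 * 5 = 80, not 82  fails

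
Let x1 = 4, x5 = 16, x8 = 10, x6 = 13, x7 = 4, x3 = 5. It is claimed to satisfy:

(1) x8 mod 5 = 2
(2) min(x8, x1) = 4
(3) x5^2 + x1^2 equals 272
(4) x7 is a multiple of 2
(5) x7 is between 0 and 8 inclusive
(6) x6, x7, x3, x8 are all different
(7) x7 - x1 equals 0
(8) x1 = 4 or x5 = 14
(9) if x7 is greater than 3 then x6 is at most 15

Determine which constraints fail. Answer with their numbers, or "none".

(1) 10 mod 5 = 0, not 2 — does not hold.
(2) min(10, 4) = 4 — holds.
(3) x5^2 + x1^2 = 16^2 + 4^2 = 256 + 16 = 272 — holds.
(4) 4 / 2 = 2, so 2 divides 4 — holds.
(5) x7 = 4 lies in [0, 8] — holds.
(6) values 13, 4, 5, 10 are pairwise distinct — holds.
(7) x7 - x1 = 4 - 4 = 0 — holds.
(8) x1 = 4 = 4 (first disjunct) — holds.
(9) x7 = 4 > 3, so we need x6 ≤ 15; x6 = 13 ≤ 15 — holds.

Violated: 1.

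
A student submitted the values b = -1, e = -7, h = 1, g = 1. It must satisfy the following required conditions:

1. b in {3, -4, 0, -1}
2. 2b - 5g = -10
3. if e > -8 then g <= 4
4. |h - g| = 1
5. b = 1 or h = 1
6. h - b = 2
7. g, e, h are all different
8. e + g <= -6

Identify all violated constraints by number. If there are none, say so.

The assignment fails constraints 2, 4, and 7.

1. b = -1 is in {3, -4, 0, -1}  true
2. 2b - 5g = 2(-1) - 5(1) = -7, not -10  false
3. e = -7 > -8, so we need g ≤ 4; g = 1 ≤ 4  true
4. |1 - 1| = 0, not 1  false
5. b = -1 ≠ 1, but h = 1 = 1 (second disjunct)  true
6. h - b = 1 - (-1) = 2  true
7. g = h = 1, not all different  false
8. e + g = -7 + 1 = -6; -6 ≤ -6  true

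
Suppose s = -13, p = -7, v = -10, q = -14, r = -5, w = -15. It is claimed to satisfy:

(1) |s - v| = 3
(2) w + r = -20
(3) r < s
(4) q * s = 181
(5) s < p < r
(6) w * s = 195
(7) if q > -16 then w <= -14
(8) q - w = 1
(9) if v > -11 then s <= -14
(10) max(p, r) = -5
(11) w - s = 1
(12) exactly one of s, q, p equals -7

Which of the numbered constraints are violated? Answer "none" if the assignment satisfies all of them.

Violated: 3, 4, 9, 11.

(1) |-13 - (-10)| = 3 — holds.
(2) w + r = -15 + (-5) = -20 — holds.
(3) r = -5, s = -13; -5 ≥ -13 (want <) — fails.
(4) q * s = -14 * (-13) = 182, not 181 — fails.
(5) values -13 < -7 < -5 — holds.
(6) w * s = -15 * (-13) = 195 — holds.
(7) q = -14 > -16, so we need w ≤ -14; w = -15 ≤ -14 — holds.
(8) q - w = -14 - (-15) = 1 — holds.
(9) v = -10 > -11, so we need s ≤ -14; but s = -13 > -14 — fails.
(10) max(-7, -5) = -5 — holds.
(11) w - s = -15 - (-13) = -2, not 1 — fails.
(12) s=-13, q=-14, p=-7; 1 of them equals -7 — holds.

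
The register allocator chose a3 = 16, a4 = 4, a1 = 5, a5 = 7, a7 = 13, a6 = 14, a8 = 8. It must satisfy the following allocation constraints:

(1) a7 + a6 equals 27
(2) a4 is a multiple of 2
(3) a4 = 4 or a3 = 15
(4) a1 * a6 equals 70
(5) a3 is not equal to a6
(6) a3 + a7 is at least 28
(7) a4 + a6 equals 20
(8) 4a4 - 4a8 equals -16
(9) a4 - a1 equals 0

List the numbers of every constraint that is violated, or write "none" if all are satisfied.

(1) a7 + a6 = 13 + 14 = 27 — holds.
(2) 4 / 2 = 2, so 2 divides 4 — holds.
(3) a4 = 4 = 4 (first disjunct) — holds.
(4) a1 * a6 = 5 * 14 = 70 — holds.
(5) a3 = 16, a6 = 14; distinct — holds.
(6) a3 + a7 = 16 + 13 = 29; 29 ≥ 28 — holds.
(7) a4 + a6 = 4 + 14 = 18, not 20 — fails.
(8) 4a4 - 4a8 = 4(4) - 4(8) = -16 — holds.
(9) a4 - a1 = 4 - 5 = -1, not 0 — fails.

Constraints 7 and 9 do not hold.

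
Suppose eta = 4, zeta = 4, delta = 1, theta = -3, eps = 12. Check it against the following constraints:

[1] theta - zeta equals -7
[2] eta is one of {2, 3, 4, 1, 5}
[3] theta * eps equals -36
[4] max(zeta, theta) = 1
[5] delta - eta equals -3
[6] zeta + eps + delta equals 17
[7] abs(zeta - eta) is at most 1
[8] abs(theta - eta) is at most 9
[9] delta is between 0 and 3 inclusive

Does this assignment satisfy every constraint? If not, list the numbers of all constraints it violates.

[1] theta - zeta = -3 - 4 = -7  OK
[2] eta = 4 is in {2, 3, 4, 1, 5}  OK
[3] theta * eps = -3 * 12 = -36  OK
[4] max(4, -3) = 4, not 1  FAIL
[5] delta - eta = 1 - 4 = -3  OK
[6] zeta + eps + delta = 4 + 12 + 1 = 17  OK
[7] abs(4 - 4) = 0; 0 ≤ 1  OK
[8] abs(-3 - 4) = 7; 7 ≤ 9  OK
[9] delta = 1 lies in [0, 3]  OK

Constraint 4 does not hold.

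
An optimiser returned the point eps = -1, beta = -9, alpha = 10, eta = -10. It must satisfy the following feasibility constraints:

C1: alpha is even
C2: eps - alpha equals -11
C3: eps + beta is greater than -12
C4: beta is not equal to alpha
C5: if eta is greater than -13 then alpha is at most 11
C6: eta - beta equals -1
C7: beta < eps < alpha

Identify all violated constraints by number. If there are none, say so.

Yes — all constraints hold.

C1: alpha = 10 is even — OK.
C2: eps - alpha = -1 - 10 = -11 — OK.
C3: eps + beta = -1 + (-9) = -10; -10 > -12 — OK.
C4: beta = -9, alpha = 10; distinct — OK.
C5: eta = -10 > -13, so we need alpha ≤ 11; alpha = 10 ≤ 11 — OK.
C6: eta - beta = -10 - (-9) = -1 — OK.
C7: values -9 < -1 < 10 — OK.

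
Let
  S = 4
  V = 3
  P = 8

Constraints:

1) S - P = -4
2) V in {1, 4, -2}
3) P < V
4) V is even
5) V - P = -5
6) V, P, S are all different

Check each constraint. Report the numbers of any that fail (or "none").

Constraints 2, 3, 4 do not hold.

1) S - P = 4 - 8 = -4 — satisfied.
2) V = 3 is not in {1, 4, -2} — violated.
3) P = 8, V = 3; 8 ≥ 3 (want <) — violated.
4) V = 3 is odd — violated.
5) V - P = 3 - 8 = -5 — satisfied.
6) values 3, 8, 4 are pairwise distinct — satisfied.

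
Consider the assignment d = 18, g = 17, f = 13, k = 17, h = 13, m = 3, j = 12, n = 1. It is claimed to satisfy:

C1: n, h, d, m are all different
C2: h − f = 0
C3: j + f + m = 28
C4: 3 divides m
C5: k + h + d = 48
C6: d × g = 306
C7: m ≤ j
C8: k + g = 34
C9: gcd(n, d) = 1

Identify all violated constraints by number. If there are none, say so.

C1: values 1, 13, 18, 3 are pairwise distinct — satisfied.
C2: h − f = 13 − 13 = 0 — satisfied.
C3: j + f + m = 12 + 13 + 3 = 28 — satisfied.
C4: 3 / 3 = 1, so 3 divides 3 — satisfied.
C5: k + h + d = 17 + 13 + 18 = 48 — satisfied.
C6: d × g = 18 × 17 = 306 — satisfied.
C7: m = 3, j = 12; 3 ≤ 12 — satisfied.
C8: k + g = 17 + 17 = 34 — satisfied.
C9: gcd(1, 18) = 1 — satisfied.

The assignment satisfies every constraint.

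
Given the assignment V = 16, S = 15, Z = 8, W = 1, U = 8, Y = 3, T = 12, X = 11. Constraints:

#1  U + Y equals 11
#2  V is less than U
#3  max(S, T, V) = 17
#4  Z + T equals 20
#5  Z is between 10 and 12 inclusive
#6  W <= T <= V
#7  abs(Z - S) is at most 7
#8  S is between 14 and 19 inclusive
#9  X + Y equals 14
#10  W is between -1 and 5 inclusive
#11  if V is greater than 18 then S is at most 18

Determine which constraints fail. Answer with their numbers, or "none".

#1 U + Y = 8 + 3 = 11 — holds.
#2 V = 16, U = 8; 16 ≥ 8 (want <) — fails.
#3 max(15, 12, 16) = 16, not 17 — fails.
#4 Z + T = 8 + 12 = 20 — holds.
#5 Z = 8 is outside [10, 12] — fails.
#6 values 1 <= 12 <= 16 — holds.
#7 abs(8 - 15) = 7; 7 ≤ 7 — holds.
#8 S = 15 lies in [14, 19] — holds.
#9 X + Y = 11 + 3 = 14 — holds.
#10 W = 1 lies in [-1, 5] — holds.
#11 V = 16, not > 18; antecedent false, conditional vacuously true — holds.

Constraints 2, 3, and 5 are violated.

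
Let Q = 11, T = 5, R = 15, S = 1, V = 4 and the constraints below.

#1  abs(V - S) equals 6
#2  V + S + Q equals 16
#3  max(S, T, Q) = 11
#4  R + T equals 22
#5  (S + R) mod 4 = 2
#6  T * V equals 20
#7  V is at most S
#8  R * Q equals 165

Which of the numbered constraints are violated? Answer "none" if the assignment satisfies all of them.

#1 abs(4 - 1) = 3, not 6 — does not hold.
#2 V + S + Q = 4 + 1 + 11 = 16 — holds.
#3 max(1, 5, 11) = 11 — holds.
#4 R + T = 15 + 5 = 20, not 22 — does not hold.
#5 S + R = 16; 16 mod 4 = 0, not 2 — does not hold.
#6 T * V = 5 * 4 = 20 — holds.
#7 V = 4, S = 1; 4 > 1 (want ≤) — does not hold.
#8 R * Q = 15 * 11 = 165 — holds.

The assignment fails constraints 1, 4, 5, and 7.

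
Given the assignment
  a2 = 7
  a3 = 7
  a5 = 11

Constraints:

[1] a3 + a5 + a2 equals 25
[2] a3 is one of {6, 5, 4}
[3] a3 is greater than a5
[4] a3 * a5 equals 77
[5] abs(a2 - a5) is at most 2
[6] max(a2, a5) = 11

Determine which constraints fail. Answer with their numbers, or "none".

Constraints 2, 3, and 5 are violated.

[1] a3 + a5 + a2 = 7 + 11 + 7 = 25 — holds.
[2] a3 = 7 is not in {6, 5, 4} — fails.
[3] a3 = 7, a5 = 11; 7 ≤ 11 (want >) — fails.
[4] a3 * a5 = 7 * 11 = 77 — holds.
[5] abs(7 - 11) = 4; 4 > 2, exceeds bound 2 — fails.
[6] max(7, 11) = 11 — holds.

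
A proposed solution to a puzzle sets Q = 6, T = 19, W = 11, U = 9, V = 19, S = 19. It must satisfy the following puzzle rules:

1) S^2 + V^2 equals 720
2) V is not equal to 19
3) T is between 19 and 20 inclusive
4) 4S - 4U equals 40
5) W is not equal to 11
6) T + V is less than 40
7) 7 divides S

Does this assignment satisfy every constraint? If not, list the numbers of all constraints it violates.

The assignment fails constraints 1, 2, 5, 7.

1) S^2 + V^2 = 19^2 + 19^2 = 361 + 361 = 722, not 720 — fails.
2) V = 19, but 19 is required to differ — fails.
3) T = 19 lies in [19, 20] — holds.
4) 4S - 4U = 4(19) - 4(9) = 40 — holds.
5) W = 11, but 11 is required to differ — fails.
6) T + V = 19 + 19 = 38; 38 < 40 — holds.
7) 19 = 7*2 + 5, so 7 does not divide 19 — fails.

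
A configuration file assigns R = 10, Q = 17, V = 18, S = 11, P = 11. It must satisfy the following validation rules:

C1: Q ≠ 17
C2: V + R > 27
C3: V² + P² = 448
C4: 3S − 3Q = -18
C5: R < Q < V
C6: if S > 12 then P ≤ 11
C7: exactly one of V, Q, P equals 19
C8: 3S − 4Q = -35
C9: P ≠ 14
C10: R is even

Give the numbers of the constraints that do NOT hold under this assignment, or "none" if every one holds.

C1: Q = 17, but 17 is required to differ — fails.
C2: V + R = 18 + 10 = 28; 28 > 27 — holds.
C3: V² + P² = 18² + 11² = 324 + 121 = 445, not 448 — fails.
C4: 3S − 3Q = 3(11) − 3(17) = -18 — holds.
C5: values 10 < 17 < 18 — holds.
C6: S = 11, not > 12; antecedent false, conditional vacuously true — holds.
C7: V=18, Q=17, P=11; 0 of them equal 19, not exactly one — fails.
C8: 3S − 4Q = 3(11) − 4(17) = -35 — holds.
C9: P = 11, and 11 ≠ 14 — holds.
C10: R = 10 is even — holds.

The assignment fails constraints 1, 3, and 7.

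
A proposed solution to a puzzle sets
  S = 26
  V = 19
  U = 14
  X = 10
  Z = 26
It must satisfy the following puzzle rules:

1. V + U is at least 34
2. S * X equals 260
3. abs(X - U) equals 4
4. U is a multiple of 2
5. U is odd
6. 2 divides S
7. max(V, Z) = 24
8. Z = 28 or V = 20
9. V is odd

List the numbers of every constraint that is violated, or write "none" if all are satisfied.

1. V + U = 19 + 14 = 33; 33 < 34, bound 34 not met  FAIL
2. S * X = 26 * 10 = 260  OK
3. abs(10 - 14) = 4  OK
4. 14 / 2 = 7, so 2 divides 14  OK
5. U = 14 is even  FAIL
6. 26 / 2 = 13, so 2 divides 26  OK
7. max(19, 26) = 26, not 24  FAIL
8. Z = 26 ≠ 28 and V = 19 ≠ 20; both disjuncts false  FAIL
9. V = 19 is odd  OK

Constraints 1, 5, 7, and 8 are violated.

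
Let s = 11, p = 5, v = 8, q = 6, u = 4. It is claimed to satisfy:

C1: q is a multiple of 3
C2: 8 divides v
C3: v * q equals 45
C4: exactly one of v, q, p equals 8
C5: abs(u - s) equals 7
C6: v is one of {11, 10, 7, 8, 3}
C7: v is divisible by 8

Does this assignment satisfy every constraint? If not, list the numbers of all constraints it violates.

The assignment fails constraint 3.

C1: 6 / 3 = 2, so 3 divides 6  holds
C2: 8 / 8 = 1, so 8 divides 8  holds
C3: v * q = 8 * 6 = 48, not 45  fails
C4: v=8, q=6, p=5; 1 of them equals 8  holds
C5: abs(4 - 11) = 7  holds
C6: v = 8 is in {11, 10, 7, 8, 3}  holds
C7: 8 / 8 = 1, so 8 divides 8  holds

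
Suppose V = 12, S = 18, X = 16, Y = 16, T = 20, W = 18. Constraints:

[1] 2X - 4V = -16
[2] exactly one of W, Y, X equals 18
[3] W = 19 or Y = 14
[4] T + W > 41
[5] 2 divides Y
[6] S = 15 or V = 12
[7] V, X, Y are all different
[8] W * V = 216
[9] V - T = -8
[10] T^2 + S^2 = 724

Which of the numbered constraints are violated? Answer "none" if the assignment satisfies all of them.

[1] 2X - 4V = 2(16) - 4(12) = -16 — satisfied.
[2] W=18, Y=16, X=16; 1 of them equals 18 — satisfied.
[3] W = 18 ≠ 19 and Y = 16 ≠ 14; both disjuncts false — violated.
[4] T + W = 20 + 18 = 38; 38 ≤ 41, bound 41 not met — violated.
[5] 16 / 2 = 8, so 2 divides 16 — satisfied.
[6] S = 18 ≠ 15, but V = 12 = 12 (second disjunct) — satisfied.
[7] X = Y = 16, not all different — violated.
[8] W * V = 18 * 12 = 216 — satisfied.
[9] V - T = 12 - 20 = -8 — satisfied.
[10] T^2 + S^2 = 20^2 + 18^2 = 400 + 324 = 724 — satisfied.

Violated: 3, 4, and 7.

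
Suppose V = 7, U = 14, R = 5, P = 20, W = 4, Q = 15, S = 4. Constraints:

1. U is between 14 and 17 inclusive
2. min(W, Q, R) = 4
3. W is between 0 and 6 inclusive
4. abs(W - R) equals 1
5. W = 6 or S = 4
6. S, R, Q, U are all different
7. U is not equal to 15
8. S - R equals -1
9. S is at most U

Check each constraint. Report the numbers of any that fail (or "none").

1. U = 14 lies in [14, 17]  ✔
2. min(4, 15, 5) = 4  ✔
3. W = 4 lies in [0, 6]  ✔
4. abs(4 - 5) = 1  ✔
5. W = 4 ≠ 6, but S = 4 = 4 (second disjunct)  ✔
6. values 4, 5, 15, 14 are pairwise distinct  ✔
7. U = 14, and 14 ≠ 15  ✔
8. S - R = 4 - 5 = -1  ✔
9. S = 4, U = 14; 4 ≤ 14  ✔

None — every constraint holds.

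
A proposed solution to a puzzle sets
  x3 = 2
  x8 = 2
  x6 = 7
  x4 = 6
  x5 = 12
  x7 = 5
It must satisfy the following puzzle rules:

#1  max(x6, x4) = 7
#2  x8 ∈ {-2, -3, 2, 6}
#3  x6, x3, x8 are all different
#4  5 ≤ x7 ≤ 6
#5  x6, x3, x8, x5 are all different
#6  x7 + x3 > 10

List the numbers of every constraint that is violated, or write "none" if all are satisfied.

#1 max(7, 6) = 7 — OK.
#2 x8 = 2 is in {-2, -3, 2, 6} — OK.
#3 x3 = x8 = 2, not all different — violated.
#4 x7 = 5 lies in [5, 6] — OK.
#5 x3 = x8 = 2, not all different — violated.
#6 x7 + x3 = 5 + 2 = 7; 7 ≤ 10, bound 10 not met — violated.

Constraints 3, 5, and 6 are violated.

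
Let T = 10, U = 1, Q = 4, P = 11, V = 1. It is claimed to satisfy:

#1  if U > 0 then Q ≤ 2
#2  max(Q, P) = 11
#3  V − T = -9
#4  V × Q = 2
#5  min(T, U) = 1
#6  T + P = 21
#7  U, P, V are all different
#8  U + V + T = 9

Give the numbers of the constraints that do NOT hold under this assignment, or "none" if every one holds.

No — constraints 1, 4, 7, and 8 are not satisfied.

#1 U = 1 > 0, so we need Q ≤ 2; but Q = 4 > 2 — fails.
#2 max(4, 11) = 11 — holds.
#3 V − T = 1 − 10 = -9 — holds.
#4 V × Q = 1 × 4 = 4, not 2 — fails.
#5 min(10, 1) = 1 — holds.
#6 T + P = 10 + 11 = 21 — holds.
#7 U = V = 1, not all different — fails.
#8 U + V + T = 1 + 1 + 10 = 12, not 9 — fails.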